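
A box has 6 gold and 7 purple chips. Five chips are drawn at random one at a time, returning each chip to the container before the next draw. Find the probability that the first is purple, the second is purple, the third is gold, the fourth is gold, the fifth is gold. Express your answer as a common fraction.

10584/371293

Multiply the conditional probability of each draw in order, with replacement (the composition resets each draw).
P = (7/13) · (7/13) · (6/13) · (6/13) · (6/13) = 10584/371293 ≈ 0.0285.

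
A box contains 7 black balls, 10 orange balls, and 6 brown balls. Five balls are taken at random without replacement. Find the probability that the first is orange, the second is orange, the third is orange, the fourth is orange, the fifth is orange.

36/4807

Multiply the conditional probability of each draw in order, without replacement, so each draw removes one from its color and from the total.
P = (10/23) · (9/22) · (8/21) · (7/20) · (6/19) = 36/4807 ≈ 0.0075.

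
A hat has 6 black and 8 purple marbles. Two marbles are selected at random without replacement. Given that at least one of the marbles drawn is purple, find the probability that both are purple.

7/19

P(both purple) = C(8,2)/C(14,2) = 4/13; P(at least one purple) = 1 − C(6,2)/C(14,2) = 76/91.
Since 'both purple' ⊆ 'at least one purple', P(both | at least one) = 4/13 / 76/91 = 7/19 ≈ 0.3684.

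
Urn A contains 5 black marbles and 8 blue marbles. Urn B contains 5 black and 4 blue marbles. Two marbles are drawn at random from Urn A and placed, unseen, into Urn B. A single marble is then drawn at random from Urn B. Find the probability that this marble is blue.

Condition on how many of the transferred marbles are blue (from Urn A: 8 blue of 13; then Urn B has 11 total).
  0 blue: C(8,0)C(5,2)/C(13,2) = 5/39; then P = 4/11
  1 blue: C(8,1)C(5,1)/C(13,2) = 20/39; then P = 5/11
  2 blue: C(8,2)C(5,0)/C(13,2) = 14/39; then P = 6/11
P(blue from Urn B) = 68/143 ≈ 0.4755.

68/143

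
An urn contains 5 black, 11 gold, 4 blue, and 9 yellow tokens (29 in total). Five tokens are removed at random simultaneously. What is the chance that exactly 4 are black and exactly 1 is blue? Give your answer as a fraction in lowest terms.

4/23751

Unordered draws without replacement: count favorable combinations over C(29,5).
Favorable = C(5,4) · C(11,0) · C(4,1) · C(9,0) = 20; total = C(29,5) = 118755.
P = 20/118755 = 4/23751 ≈ 0.0002.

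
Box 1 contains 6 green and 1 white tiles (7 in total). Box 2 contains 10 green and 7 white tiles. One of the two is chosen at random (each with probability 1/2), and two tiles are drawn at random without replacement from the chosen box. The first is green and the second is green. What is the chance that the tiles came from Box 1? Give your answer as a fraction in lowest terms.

P(E | Box 1) = 5/7; P(E | Box 2) = 45/136.
P(E) = 1/2·5/7 + 1/2·45/136 = 995/1904.
By Bayes' rule, P(Box 1 | E) = 5/14 / 995/1904 = 136/199 ≈ 0.6834.

136/199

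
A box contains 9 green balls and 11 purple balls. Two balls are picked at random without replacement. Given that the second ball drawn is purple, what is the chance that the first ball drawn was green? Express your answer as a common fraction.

P(first=green and the second ball drawn is purple) = (9/20)·(11/19) = 99/380.
P(the second ball drawn is purple) = Σ over first color = 99/380 + 11/38 = 11/20.
By Bayes, P(first=green | the second ball drawn is purple) = 99/380 / 11/20 = 9/19 ≈ 0.4737.

9/19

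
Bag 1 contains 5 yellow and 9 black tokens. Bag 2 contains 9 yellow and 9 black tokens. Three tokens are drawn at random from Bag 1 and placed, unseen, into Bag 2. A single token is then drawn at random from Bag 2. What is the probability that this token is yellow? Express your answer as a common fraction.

47/98

Condition on how many of the transferred tokens are yellow (from Bag 1: 5 yellow of 14; then Bag 2 has 21 total).
  0 yellow: C(5,0)C(9,3)/C(14,3) = 3/13; then P = 9/21
  1 yellow: C(5,1)C(9,2)/C(14,3) = 45/91; then P = 10/21
  2 yellow: C(5,2)C(9,1)/C(14,3) = 45/182; then P = 11/21
  3 yellow: C(5,3)C(9,0)/C(14,3) = 5/182; then P = 12/21
P(yellow from Bag 2) = 47/98 ≈ 0.4796.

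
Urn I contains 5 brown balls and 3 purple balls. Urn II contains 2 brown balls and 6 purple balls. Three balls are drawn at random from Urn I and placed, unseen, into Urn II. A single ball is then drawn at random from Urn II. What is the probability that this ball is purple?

Condition on how many of the transferred balls are purple (from Urn I: 3 purple of 8; then Urn II has 11 total).
  0 purple: C(3,0)C(5,3)/C(8,3) = 5/28; then P = 6/11
  1 purple: C(3,1)C(5,2)/C(8,3) = 15/28; then P = 7/11
  2 purple: C(3,2)C(5,1)/C(8,3) = 15/56; then P = 8/11
  3 purple: C(3,3)C(5,0)/C(8,3) = 1/56; then P = 9/11
P(purple from Urn II) = 57/88 ≈ 0.6477.

57/88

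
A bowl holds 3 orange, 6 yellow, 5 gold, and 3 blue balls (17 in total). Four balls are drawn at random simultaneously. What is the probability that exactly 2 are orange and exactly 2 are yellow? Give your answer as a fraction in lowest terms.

9/476

Unordered draws without replacement: count favorable combinations over C(17,4).
Favorable = C(3,2) · C(6,2) · C(5,0) · C(3,0) = 45; total = C(17,4) = 2380.
P = 45/2380 = 9/476 ≈ 0.0189.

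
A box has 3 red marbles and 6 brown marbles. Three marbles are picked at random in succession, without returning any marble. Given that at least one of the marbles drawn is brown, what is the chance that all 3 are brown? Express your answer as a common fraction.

P(all 3 brown) = C(6,3)/C(9,3) = 5/21; P(at least one brown) = 1 − C(3,3)/C(9,3) = 83/84.
Since 'all 3 brown' ⊆ 'at least one brown', P(all 3 | at least one) = 5/21 / 83/84 = 20/83 ≈ 0.2410.

20/83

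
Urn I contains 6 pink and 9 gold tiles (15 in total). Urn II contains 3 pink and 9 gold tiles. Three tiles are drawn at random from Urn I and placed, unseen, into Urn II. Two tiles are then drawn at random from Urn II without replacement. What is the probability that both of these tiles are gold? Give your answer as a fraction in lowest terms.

621/1225

Condition on how many of the transferred tiles are gold (from Urn I: 9 gold of 15; then Urn II has 15 total).
  0 gold: C(9,0)C(6,3)/C(15,3) = 4/91; then P = C(9,2)/C(15,2) = 12/35
  1 gold: C(9,1)C(6,2)/C(15,3) = 27/91; then P = C(10,2)/C(15,2) = 3/7
  2 gold: C(9,2)C(6,1)/C(15,3) = 216/455; then P = C(11,2)/C(15,2) = 11/21
  3 gold: C(9,3)C(6,0)/C(15,3) = 12/65; then P = C(12,2)/C(15,2) = 22/35
P(both gold) = 621/1225 ≈ 0.5069.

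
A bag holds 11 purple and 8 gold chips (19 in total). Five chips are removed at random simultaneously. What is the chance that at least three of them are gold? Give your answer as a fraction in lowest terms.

217/646

Sum the hypergeometric tail for j = 3,…,5 gold chips.
Favorable = C(8,3)·C(11,2) + C(8,4)·C(11,1) + C(8,5)·C(11,0) = 3906; total = C(19,5) = 11628.
P = 3906/11628 = 217/646 ≈ 0.3359.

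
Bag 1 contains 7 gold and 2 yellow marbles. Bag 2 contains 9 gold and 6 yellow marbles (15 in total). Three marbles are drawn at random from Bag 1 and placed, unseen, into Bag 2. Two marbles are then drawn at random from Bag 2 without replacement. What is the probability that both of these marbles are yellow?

Condition on how many of the transferred marbles are yellow (from Bag 1: 2 yellow of 9; then Bag 2 has 18 total).
  0 yellow: C(2,0)C(7,3)/C(9,3) = 5/12; then P = C(6,2)/C(18,2) = 5/51
  1 yellow: C(2,1)C(7,2)/C(9,3) = 1/2; then P = C(7,2)/C(18,2) = 7/51
  2 yellow: C(2,2)C(7,1)/C(9,3) = 1/12; then P = C(8,2)/C(18,2) = 28/153
P(both yellow) = 229/1836 ≈ 0.1247.

229/1836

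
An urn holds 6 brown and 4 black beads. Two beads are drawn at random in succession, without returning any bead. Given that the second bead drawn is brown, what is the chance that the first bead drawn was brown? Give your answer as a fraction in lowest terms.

P(first=brown and the second bead drawn is brown) = (6/10)·(5/9) = 1/3.
P(the second bead drawn is brown) = Σ over first color = 1/3 + 4/15 = 3/5.
By Bayes, P(first=brown | the second bead drawn is brown) = 1/3 / 3/5 = 5/9 ≈ 0.5556.

5/9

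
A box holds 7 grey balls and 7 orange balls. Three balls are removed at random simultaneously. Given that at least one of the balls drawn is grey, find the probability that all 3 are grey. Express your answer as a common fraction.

P(all 3 grey) = C(7,3)/C(14,3) = 5/52; P(at least one grey) = 1 − C(7,3)/C(14,3) = 47/52.
Since 'all 3 grey' ⊆ 'at least one grey', P(all 3 | at least one) = 5/52 / 47/52 = 5/47 ≈ 0.1064.

5/47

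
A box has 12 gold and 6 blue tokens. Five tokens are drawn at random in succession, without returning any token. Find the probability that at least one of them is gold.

Use the complement: P(at least one gold) = 1 − P(no gold).
P(none) = C(6,5)/C(18,5) = 6/8568.
So P = 1 − 6/8568 = 1427/1428 ≈ 0.9993.

1427/1428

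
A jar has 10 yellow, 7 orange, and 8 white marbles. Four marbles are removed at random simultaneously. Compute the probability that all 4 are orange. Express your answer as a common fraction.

7/2530

Unordered draws without replacement: count favorable combinations over C(25,4).
Favorable = C(10,0) · C(7,4) · C(8,0) = 35; total = C(25,4) = 12650.
P = 35/12650 = 7/2530 ≈ 0.0028.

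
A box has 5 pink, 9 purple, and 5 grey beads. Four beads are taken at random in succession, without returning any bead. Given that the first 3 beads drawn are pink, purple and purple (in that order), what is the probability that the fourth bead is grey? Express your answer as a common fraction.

5/16

After removing 1 pink, 2 purple, the box has 5 grey out of 16 remaining.
P(fourth is grey | given) = 5/16 ≈ 0.3125.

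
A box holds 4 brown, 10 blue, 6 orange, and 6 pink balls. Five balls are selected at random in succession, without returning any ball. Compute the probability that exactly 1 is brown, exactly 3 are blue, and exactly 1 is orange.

144/3289

Unordered draws without replacement: count favorable combinations over C(26,5).
Favorable = C(4,1) · C(10,3) · C(6,1) · C(6,0) = 2880; total = C(26,5) = 65780.
P = 2880/65780 = 144/3289 ≈ 0.0438.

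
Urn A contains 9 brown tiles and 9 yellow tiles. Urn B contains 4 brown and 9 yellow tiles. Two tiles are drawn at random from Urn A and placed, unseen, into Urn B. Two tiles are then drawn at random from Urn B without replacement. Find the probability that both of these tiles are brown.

Condition on how many of the transferred tiles are brown (from Urn A: 9 brown of 18; then Urn B has 15 total).
  0 brown: C(9,0)C(9,2)/C(18,2) = 4/17; then P = C(4,2)/C(15,2) = 2/35
  1 brown: C(9,1)C(9,1)/C(18,2) = 9/17; then P = C(5,2)/C(15,2) = 2/21
  2 brown: C(9,2)C(9,0)/C(18,2) = 4/17; then P = C(6,2)/C(15,2) = 1/7
P(both brown) = 58/595 ≈ 0.0975.

58/595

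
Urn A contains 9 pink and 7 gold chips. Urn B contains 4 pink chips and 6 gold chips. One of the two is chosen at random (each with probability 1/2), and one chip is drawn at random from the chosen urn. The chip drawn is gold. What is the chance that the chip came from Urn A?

P(gold | Urn A) = 7/16; P(gold | Urn B) = 3/5.
P(gold) = 1/2·7/16 + 1/2·3/5 = 83/160.
By Bayes' rule, P(Urn A | gold) = 7/32 / 83/160 = 35/83 ≈ 0.4217.

35/83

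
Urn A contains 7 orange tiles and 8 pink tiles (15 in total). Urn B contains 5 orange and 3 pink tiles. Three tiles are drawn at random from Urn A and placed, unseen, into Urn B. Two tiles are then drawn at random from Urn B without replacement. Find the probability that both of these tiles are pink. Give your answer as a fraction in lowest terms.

43/275

Condition on how many of the transferred tiles are pink (from Urn A: 8 pink of 15; then Urn B has 11 total).
  0 pink: C(8,0)C(7,3)/C(15,3) = 1/13; then P = C(3,2)/C(11,2) = 3/55
  1 pink: C(8,1)C(7,2)/C(15,3) = 24/65; then P = C(4,2)/C(11,2) = 6/55
  2 pink: C(8,2)C(7,1)/C(15,3) = 28/65; then P = C(5,2)/C(11,2) = 2/11
  3 pink: C(8,3)C(7,0)/C(15,3) = 8/65; then P = C(6,2)/C(11,2) = 3/11
P(both pink) = 43/275 ≈ 0.1564.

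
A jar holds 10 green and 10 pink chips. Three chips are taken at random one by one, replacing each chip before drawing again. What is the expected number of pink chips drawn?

By linearity of expectation, E[X] = Σ P(draw i is pink); each independent draw has P(pink) = 10/20.
E[X] = 3 · 10/20 = 3/2 ≈ 1.5000.

3/2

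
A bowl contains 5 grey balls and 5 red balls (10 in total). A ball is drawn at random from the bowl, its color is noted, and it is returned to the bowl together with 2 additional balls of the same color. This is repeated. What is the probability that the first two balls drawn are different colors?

5/12

Either red then grey, or grey then red; after the first draw the total is 12.
P = (5/10)·(5/12) + (5/10)·(5/12) = 5/12 ≈ 0.4167.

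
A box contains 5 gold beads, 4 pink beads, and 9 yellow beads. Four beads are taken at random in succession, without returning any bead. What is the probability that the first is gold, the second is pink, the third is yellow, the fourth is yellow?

Multiply the conditional probability of each draw in order, without replacement, so each draw removes one from its color and from the total.
P = (5/18) · (4/17) · (9/16) · (8/15) = 1/51 ≈ 0.0196.

1/51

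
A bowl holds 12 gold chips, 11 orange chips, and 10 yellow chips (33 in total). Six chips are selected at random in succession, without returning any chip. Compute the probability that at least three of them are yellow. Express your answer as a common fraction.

Sum the hypergeometric tail for j = 3,…,6 yellow chips.
Favorable = C(10,3)·C(23,3) + C(10,4)·C(23,2) + C(10,5)·C(23,1) + C(10,6)·C(23,0) = 271656; total = C(33,6) = 1107568.
P = 271656/1107568 = 441/1798 ≈ 0.2453.

441/1798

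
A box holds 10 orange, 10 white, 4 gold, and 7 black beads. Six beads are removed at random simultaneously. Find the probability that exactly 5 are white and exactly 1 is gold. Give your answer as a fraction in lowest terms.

Unordered draws without replacement: count favorable combinations over C(31,6).
Favorable = C(10,0) · C(10,5) · C(4,1) · C(7,0) = 1008; total = C(31,6) = 736281.
P = 1008/736281 = 16/11687 ≈ 0.0014.

16/11687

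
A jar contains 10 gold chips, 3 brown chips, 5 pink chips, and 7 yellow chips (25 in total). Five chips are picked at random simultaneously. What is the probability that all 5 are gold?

Unordered draws without replacement: count favorable combinations over C(25,5).
Favorable = C(10,5) · C(3,0) · C(5,0) · C(7,0) = 252; total = C(25,5) = 53130.
P = 252/53130 = 6/1265 ≈ 0.0047.

6/1265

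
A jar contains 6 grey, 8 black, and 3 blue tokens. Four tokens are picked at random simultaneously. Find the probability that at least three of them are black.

Sum the hypergeometric tail for j = 3,…,4 black tokens.
Favorable = C(8,3)·C(9,1) + C(8,4)·C(9,0) = 574; total = C(17,4) = 2380.
P = 574/2380 = 41/170 ≈ 0.2412.

41/170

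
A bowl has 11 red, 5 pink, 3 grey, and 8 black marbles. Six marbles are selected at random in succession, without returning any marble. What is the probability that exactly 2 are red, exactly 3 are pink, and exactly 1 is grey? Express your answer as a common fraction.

Unordered draws without replacement: count favorable combinations over C(27,6).
Favorable = C(11,2) · C(5,3) · C(3,1) · C(8,0) = 1650; total = C(27,6) = 296010.
P = 1650/296010 = 5/897 ≈ 0.0056.

5/897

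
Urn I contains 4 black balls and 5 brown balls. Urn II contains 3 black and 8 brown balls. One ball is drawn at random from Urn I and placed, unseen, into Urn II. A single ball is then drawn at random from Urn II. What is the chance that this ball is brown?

Condition on how many of the transferred balls are brown (from Urn I: 5 brown of 9; then Urn II has 12 total).
  0 brown: C(5,0)C(4,1)/C(9,1) = 4/9; then P = 8/12
  1 brown: C(5,1)C(4,0)/C(9,1) = 5/9; then P = 9/12
P(brown from Urn II) = 77/108 ≈ 0.7130.

77/108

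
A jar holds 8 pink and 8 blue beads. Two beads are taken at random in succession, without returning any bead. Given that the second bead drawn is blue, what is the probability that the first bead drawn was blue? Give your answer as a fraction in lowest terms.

P(first=blue and the second bead drawn is blue) = (8/16)·(7/15) = 7/30.
P(the second bead drawn is blue) = Σ over first color = 4/15 + 7/30 = 1/2.
By Bayes, P(first=blue | the second bead drawn is blue) = 7/30 / 1/2 = 7/15 ≈ 0.4667.

7/15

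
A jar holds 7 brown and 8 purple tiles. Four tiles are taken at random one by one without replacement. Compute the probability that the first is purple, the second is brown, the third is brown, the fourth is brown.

Multiply the conditional probability of each draw in order, without replacement, so each draw removes one from its color and from the total.
P = (8/15) · (7/14) · (6/13) · (5/12) = 2/39 ≈ 0.0513.

2/39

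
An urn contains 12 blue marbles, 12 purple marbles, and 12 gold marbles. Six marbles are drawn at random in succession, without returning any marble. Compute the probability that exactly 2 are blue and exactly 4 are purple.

Unordered draws without replacement: count favorable combinations over C(36,6).
Favorable = C(12,2) · C(12,4) · C(12,0) = 32670; total = C(36,6) = 1947792.
P = 32670/1947792 = 495/29512 ≈ 0.0168.

495/29512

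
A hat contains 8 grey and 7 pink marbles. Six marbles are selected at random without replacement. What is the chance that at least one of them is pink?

Use the complement: P(at least one pink) = 1 − P(no pink).
P(none) = C(8,6)/C(15,6) = 28/5005.
So P = 1 − 28/5005 = 711/715 ≈ 0.9944.

711/715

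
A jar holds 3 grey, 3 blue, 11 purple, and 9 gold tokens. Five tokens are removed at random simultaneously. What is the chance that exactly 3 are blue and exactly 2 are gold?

9/16445

Unordered draws without replacement: count favorable combinations over C(26,5).
Favorable = C(3,0) · C(3,3) · C(11,0) · C(9,2) = 36; total = C(26,5) = 65780.
P = 36/65780 = 9/16445 ≈ 0.0005.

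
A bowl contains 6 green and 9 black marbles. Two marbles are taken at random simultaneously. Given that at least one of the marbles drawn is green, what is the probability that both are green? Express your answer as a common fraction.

P(both green) = C(6,2)/C(15,2) = 1/7; P(at least one green) = 1 − C(9,2)/C(15,2) = 23/35.
Since 'both green' ⊆ 'at least one green', P(both | at least one) = 1/7 / 23/35 = 5/23 ≈ 0.2174.

5/23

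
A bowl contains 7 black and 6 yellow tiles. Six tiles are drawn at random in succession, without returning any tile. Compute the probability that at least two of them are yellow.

1583/1716

Sum the hypergeometric tail for j = 2,…,6 yellow tiles.
Favorable = C(6,2)·C(7,4) + C(6,3)·C(7,3) + C(6,4)·C(7,2) + C(6,5)·C(7,1) + C(6,6)·C(7,0) = 1583; total = C(13,6) = 1716.
P = 1583/1716 = 1583/1716 ≈ 0.9225.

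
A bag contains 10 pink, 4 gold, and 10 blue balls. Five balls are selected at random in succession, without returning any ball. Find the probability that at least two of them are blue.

Sum the hypergeometric tail for j = 2,…,5 blue balls.
Favorable = C(10,2)·C(14,3) + C(10,3)·C(14,2) + C(10,4)·C(14,1) + C(10,5)·C(14,0) = 30492; total = C(24,5) = 42504.
P = 30492/42504 = 33/46 ≈ 0.7174.

33/46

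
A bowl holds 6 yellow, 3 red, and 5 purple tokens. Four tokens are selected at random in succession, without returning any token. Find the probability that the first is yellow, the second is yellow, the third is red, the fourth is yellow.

Multiply the conditional probability of each draw in order, without replacement, so each draw removes one from its color and from the total.
P = (6/14) · (5/13) · (3/12) · (4/11) = 15/1001 ≈ 0.0150.

15/1001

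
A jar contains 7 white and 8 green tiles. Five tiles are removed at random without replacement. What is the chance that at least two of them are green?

Sum the hypergeometric tail for j = 2,…,5 green tiles.
Favorable = C(8,2)·C(7,3) + C(8,3)·C(7,2) + C(8,4)·C(7,1) + C(8,5)·C(7,0) = 2702; total = C(15,5) = 3003.
P = 2702/3003 = 386/429 ≈ 0.8998.

386/429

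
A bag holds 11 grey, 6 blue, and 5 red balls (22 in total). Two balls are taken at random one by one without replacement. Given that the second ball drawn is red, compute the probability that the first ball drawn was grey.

P(first=grey and the second ball drawn is red) = (11/22)·(5/21) = 5/42.
P(the second ball drawn is red) = Σ over first color = 5/42 + 5/77 + 10/231 = 5/22.
By Bayes, P(first=grey | the second ball drawn is red) = 5/42 / 5/22 = 11/21 ≈ 0.5238.

11/21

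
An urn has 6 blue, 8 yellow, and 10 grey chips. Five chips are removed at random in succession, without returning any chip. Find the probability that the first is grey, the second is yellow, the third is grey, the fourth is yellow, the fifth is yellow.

Multiply the conditional probability of each draw in order, without replacement, so each draw removes one from its color and from the total.
P = (10/24) · (8/23) · (9/22) · (7/21) · (6/20) = 3/506 ≈ 0.0059.

3/506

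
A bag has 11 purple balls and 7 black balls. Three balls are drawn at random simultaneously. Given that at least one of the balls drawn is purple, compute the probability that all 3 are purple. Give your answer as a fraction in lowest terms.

P(all 3 purple) = C(11,3)/C(18,3) = 55/272; P(at least one purple) = 1 − C(7,3)/C(18,3) = 781/816.
Since 'all 3 purple' ⊆ 'at least one purple', P(all 3 | at least one) = 55/272 / 781/816 = 15/71 ≈ 0.2113.

15/71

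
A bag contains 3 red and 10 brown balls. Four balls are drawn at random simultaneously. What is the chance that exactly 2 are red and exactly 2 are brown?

Unordered draws without replacement: count favorable combinations over C(13,4).
Favorable = C(3,2) · C(10,2) = 135; total = C(13,4) = 715.
P = 135/715 = 27/143 ≈ 0.1888.

27/143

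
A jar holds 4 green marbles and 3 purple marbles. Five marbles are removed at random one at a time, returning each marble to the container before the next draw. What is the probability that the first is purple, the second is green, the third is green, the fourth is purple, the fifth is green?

576/16807

Multiply the conditional probability of each draw in order, with replacement (the composition resets each draw).
P = (3/7) · (4/7) · (4/7) · (3/7) · (4/7) = 576/16807 ≈ 0.0343.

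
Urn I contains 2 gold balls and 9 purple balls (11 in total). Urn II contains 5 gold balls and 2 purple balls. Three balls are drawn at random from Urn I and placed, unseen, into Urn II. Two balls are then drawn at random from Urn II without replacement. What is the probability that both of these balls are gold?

Condition on how many of the transferred balls are gold (from Urn I: 2 gold of 11; then Urn II has 10 total).
  0 gold: C(2,0)C(9,3)/C(11,3) = 28/55; then P = C(5,2)/C(10,2) = 2/9
  1 gold: C(2,1)C(9,2)/C(11,3) = 24/55; then P = C(6,2)/C(10,2) = 1/3
  2 gold: C(2,2)C(9,1)/C(11,3) = 3/55; then P = C(7,2)/C(10,2) = 7/15
P(both gold) = 703/2475 ≈ 0.2840.

703/2475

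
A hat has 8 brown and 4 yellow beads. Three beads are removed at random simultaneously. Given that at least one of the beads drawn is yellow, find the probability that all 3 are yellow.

1/41

P(all 3 yellow) = C(4,3)/C(12,3) = 1/55; P(at least one yellow) = 1 − C(8,3)/C(12,3) = 41/55.
Since 'all 3 yellow' ⊆ 'at least one yellow', P(all 3 | at least one) = 1/55 / 41/55 = 1/41 ≈ 0.0244.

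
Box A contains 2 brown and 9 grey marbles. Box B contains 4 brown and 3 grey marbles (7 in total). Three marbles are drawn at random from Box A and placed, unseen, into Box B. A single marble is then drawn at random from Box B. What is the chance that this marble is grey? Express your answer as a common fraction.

6/11

Condition on how many of the transferred marbles are grey (from Box A: 9 grey of 11; then Box B has 10 total).
  1 grey: C(9,1)C(2,2)/C(11,3) = 3/55; then P = 4/10
  2 grey: C(9,2)C(2,1)/C(11,3) = 24/55; then P = 5/10
  3 grey: C(9,3)C(2,0)/C(11,3) = 28/55; then P = 6/10
P(grey from Box B) = 6/11 ≈ 0.5455.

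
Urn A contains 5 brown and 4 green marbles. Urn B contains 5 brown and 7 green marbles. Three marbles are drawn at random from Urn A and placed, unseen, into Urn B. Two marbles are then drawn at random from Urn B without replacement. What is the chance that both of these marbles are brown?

23/126

Condition on how many of the transferred marbles are brown (from Urn A: 5 brown of 9; then Urn B has 15 total).
  0 brown: C(5,0)C(4,3)/C(9,3) = 1/21; then P = C(5,2)/C(15,2) = 2/21
  1 brown: C(5,1)C(4,2)/C(9,3) = 5/14; then P = C(6,2)/C(15,2) = 1/7
  2 brown: C(5,2)C(4,1)/C(9,3) = 10/21; then P = C(7,2)/C(15,2) = 1/5
  3 brown: C(5,3)C(4,0)/C(9,3) = 5/42; then P = C(8,2)/C(15,2) = 4/15
P(both brown) = 23/126 ≈ 0.1825.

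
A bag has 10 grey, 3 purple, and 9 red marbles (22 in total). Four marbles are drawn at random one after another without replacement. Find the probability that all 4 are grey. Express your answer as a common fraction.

Unordered draws without replacement: count favorable combinations over C(22,4).
Favorable = C(10,4) · C(3,0) · C(9,0) = 210; total = C(22,4) = 7315.
P = 210/7315 = 6/209 ≈ 0.0287.

6/209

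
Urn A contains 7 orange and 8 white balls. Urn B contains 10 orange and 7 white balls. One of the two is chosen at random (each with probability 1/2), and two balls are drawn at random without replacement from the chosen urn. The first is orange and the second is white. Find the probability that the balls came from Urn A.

544/1069

P(E | Urn A) = 4/15; P(E | Urn B) = 35/136.
P(E) = 1/2·4/15 + 1/2·35/136 = 1069/4080.
By Bayes' rule, P(Urn A | E) = 2/15 / 1069/4080 = 544/1069 ≈ 0.5089.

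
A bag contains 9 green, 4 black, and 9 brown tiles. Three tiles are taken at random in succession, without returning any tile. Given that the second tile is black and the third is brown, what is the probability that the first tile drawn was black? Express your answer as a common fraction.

3/20

P(first=black and the second tile is black and the third is brown) = (4/22)·(3/21)·(9/20) = 9/770.
P(E) = Σ over first color = 27/770 + 9/770 + 12/385 = 6/77.
By Bayes, P(first=black | E) = 9/770 / 6/77 = 3/20 ≈ 0.1500.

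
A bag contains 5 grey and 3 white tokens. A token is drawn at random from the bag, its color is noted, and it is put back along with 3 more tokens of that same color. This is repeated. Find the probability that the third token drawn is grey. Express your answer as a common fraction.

Sum over the four possibilities for the first two draws (grey/not-grey each), tracking how the grey count and total change by +3 per draw.
P(third is grey) = 5/8 ≈ 0.6250. (In a Pólya urn every draw has the same marginal probability 5/8.)

5/8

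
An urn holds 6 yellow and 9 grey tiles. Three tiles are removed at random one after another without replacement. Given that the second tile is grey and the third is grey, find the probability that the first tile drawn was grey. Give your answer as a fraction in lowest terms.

P(first=grey and the second tile is grey and the third is grey) = (9/15)·(8/14)·(7/13) = 12/65.
P(E) = Σ over first color = 72/455 + 12/65 = 12/35.
By Bayes, P(first=grey | E) = 12/65 / 12/35 = 7/13 ≈ 0.5385.

7/13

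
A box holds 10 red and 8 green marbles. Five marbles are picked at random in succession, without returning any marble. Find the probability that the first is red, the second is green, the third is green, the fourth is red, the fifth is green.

Multiply the conditional probability of each draw in order, without replacement, so each draw removes one from its color and from the total.
P = (10/18) · (8/17) · (7/16) · (9/15) · (6/14) = 1/34 ≈ 0.0294.

1/34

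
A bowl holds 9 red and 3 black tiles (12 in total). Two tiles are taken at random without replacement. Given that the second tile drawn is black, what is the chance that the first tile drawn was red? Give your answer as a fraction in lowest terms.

P(first=red and the second tile drawn is black) = (9/12)·(3/11) = 9/44.
P(the second tile drawn is black) = Σ over first color = 9/44 + 1/22 = 1/4.
By Bayes, P(first=red | the second tile drawn is black) = 9/44 / 1/4 = 9/11 ≈ 0.8182.

9/11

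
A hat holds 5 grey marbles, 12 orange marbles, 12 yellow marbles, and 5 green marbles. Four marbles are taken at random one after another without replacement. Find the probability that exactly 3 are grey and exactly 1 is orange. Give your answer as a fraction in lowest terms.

Unordered draws without replacement: count favorable combinations over C(34,4).
Favorable = C(5,3) · C(12,1) · C(12,0) · C(5,0) = 120; total = C(34,4) = 46376.
P = 120/46376 = 15/5797 ≈ 0.0026.

15/5797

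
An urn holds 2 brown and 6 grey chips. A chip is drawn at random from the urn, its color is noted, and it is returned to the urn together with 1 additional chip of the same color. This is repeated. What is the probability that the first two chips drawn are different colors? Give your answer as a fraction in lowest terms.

Either grey then brown, or brown then grey; after the first draw the total is 9.
P = (6/8)·(2/9) + (2/8)·(6/9) = 1/3 ≈ 0.3333.

1/3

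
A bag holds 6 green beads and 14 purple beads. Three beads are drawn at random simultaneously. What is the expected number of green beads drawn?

By linearity of expectation, E[X] = Σ P(draw i is green); by symmetry each draw (even without replacement) has P(green) = 6/20.
E[X] = 3 · 6/20 = 9/10 ≈ 0.9000.

9/10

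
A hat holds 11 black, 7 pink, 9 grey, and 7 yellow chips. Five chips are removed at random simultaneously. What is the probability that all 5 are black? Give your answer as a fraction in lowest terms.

7/4216

Unordered draws without replacement: count favorable combinations over C(34,5).
Favorable = C(11,5) · C(7,0) · C(9,0) · C(7,0) = 462; total = C(34,5) = 278256.
P = 462/278256 = 7/4216 ≈ 0.0017.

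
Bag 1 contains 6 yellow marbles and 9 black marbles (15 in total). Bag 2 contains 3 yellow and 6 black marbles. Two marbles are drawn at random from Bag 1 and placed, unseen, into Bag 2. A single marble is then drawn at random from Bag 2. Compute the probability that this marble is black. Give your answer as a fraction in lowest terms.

36/55

Condition on how many of the transferred marbles are black (from Bag 1: 9 black of 15; then Bag 2 has 11 total).
  0 black: C(9,0)C(6,2)/C(15,2) = 1/7; then P = 6/11
  1 black: C(9,1)C(6,1)/C(15,2) = 18/35; then P = 7/11
  2 black: C(9,2)C(6,0)/C(15,2) = 12/35; then P = 8/11
P(black from Bag 2) = 36/55 ≈ 0.6545.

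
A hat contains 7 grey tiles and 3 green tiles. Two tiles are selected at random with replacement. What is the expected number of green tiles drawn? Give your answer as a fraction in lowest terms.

By linearity of expectation, E[X] = Σ P(draw i is green); each independent draw has P(green) = 3/10.
E[X] = 2 · 3/10 = 3/5 ≈ 0.6000.

3/5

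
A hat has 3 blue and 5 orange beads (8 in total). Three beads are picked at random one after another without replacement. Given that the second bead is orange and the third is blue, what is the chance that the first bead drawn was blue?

1/3

P(first=blue and the second bead is orange and the third is blue) = (3/8)·(5/7)·(2/6) = 5/56.
P(E) = Σ over first color = 5/56 + 5/28 = 15/56.
By Bayes, P(first=blue | E) = 5/56 / 15/56 = 1/3 ≈ 0.3333.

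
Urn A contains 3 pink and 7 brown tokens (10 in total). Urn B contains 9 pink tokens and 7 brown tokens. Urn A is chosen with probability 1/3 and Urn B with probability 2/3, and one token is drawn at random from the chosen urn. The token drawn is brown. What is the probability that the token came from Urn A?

P(brown | Urn A) = 7/10; P(brown | Urn B) = 7/16.
P(brown) = 1/3·7/10 + 2/3·7/16 = 21/40.
By Bayes' rule, P(Urn A | brown) = 7/30 / 21/40 = 4/9 ≈ 0.4444.

4/9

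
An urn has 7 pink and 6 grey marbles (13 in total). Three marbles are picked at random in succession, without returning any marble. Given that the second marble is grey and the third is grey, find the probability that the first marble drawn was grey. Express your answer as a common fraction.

4/11

P(first=grey and the second marble is grey and the third is grey) = (6/13)·(5/12)·(4/11) = 10/143.
P(E) = Σ over first color = 35/286 + 10/143 = 5/26.
By Bayes, P(first=grey | E) = 10/143 / 5/26 = 4/11 ≈ 0.3636.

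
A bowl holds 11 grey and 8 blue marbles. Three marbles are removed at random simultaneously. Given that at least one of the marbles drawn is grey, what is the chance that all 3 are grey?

15/83

P(all 3 grey) = C(11,3)/C(19,3) = 55/323; P(at least one grey) = 1 − C(8,3)/C(19,3) = 913/969.
Since 'all 3 grey' ⊆ 'at least one grey', P(all 3 | at least one) = 55/323 / 913/969 = 15/83 ≈ 0.1807.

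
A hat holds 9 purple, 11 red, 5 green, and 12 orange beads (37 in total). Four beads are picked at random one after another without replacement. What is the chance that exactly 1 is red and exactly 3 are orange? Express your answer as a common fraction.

Unordered draws without replacement: count favorable combinations over C(37,4).
Favorable = C(9,0) · C(11,1) · C(5,0) · C(12,3) = 2420; total = C(37,4) = 66045.
P = 2420/66045 = 484/13209 ≈ 0.0366.

484/13209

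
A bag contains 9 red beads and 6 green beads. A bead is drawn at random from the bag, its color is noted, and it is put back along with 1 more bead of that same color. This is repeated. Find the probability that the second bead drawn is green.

Condition on the first draw. If first is green (prob 6/15), second-green has prob (7)/(16); if not (prob 9/15), it has prob 6/(16).
P = (6/15)·(7/16) + (9/15)·(6/16) = 2/5 ≈ 0.4000.

2/5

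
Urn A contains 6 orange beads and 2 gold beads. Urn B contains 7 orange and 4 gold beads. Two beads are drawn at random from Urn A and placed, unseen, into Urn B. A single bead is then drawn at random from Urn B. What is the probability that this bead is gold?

Condition on how many of the transferred beads are gold (from Urn A: 2 gold of 8; then Urn B has 13 total).
  0 gold: C(2,0)C(6,2)/C(8,2) = 15/28; then P = 4/13
  1 gold: C(2,1)C(6,1)/C(8,2) = 3/7; then P = 5/13
  2 gold: C(2,2)C(6,0)/C(8,2) = 1/28; then P = 6/13
P(gold from Urn B) = 9/26 ≈ 0.3462.

9/26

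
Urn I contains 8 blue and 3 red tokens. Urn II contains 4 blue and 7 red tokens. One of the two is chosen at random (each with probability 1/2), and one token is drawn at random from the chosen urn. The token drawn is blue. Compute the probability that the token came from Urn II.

P(blue | Urn I) = 8/11; P(blue | Urn II) = 4/11.
P(blue) = 1/2·8/11 + 1/2·4/11 = 6/11.
By Bayes' rule, P(Urn II | blue) = 2/11 / 6/11 = 1/3 ≈ 0.3333.

1/3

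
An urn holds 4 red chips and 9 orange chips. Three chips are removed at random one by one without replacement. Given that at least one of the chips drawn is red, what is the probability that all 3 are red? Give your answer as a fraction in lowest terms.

2/101

P(all 3 red) = C(4,3)/C(13,3) = 2/143; P(at least one red) = 1 − C(9,3)/C(13,3) = 101/143.
Since 'all 3 red' ⊆ 'at least one red', P(all 3 | at least one) = 2/143 / 101/143 = 2/101 ≈ 0.0198.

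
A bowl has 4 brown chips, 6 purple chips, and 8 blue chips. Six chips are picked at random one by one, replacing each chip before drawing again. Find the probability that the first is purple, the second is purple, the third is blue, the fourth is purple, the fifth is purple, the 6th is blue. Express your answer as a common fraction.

Multiply the conditional probability of each draw in order, with replacement (the composition resets each draw).
P = (6/18) · (6/18) · (8/18) · (6/18) · (6/18) · (8/18) = 16/6561 ≈ 0.0024.

16/6561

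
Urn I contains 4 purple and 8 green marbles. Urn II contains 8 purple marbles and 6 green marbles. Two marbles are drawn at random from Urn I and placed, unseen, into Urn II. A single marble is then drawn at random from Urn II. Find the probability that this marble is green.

11/24

Condition on how many of the transferred marbles are green (from Urn I: 8 green of 12; then Urn II has 16 total).
  0 green: C(8,0)C(4,2)/C(12,2) = 1/11; then P = 6/16
  1 green: C(8,1)C(4,1)/C(12,2) = 16/33; then P = 7/16
  2 green: C(8,2)C(4,0)/C(12,2) = 14/33; then P = 8/16
P(green from Urn II) = 11/24 ≈ 0.4583.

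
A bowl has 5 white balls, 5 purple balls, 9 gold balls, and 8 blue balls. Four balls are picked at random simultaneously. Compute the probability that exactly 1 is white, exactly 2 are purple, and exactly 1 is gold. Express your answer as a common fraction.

Unordered draws without replacement: count favorable combinations over C(27,4).
Favorable = C(5,1) · C(5,2) · C(9,1) · C(8,0) = 450; total = C(27,4) = 17550.
P = 450/17550 = 1/39 ≈ 0.0256.

1/39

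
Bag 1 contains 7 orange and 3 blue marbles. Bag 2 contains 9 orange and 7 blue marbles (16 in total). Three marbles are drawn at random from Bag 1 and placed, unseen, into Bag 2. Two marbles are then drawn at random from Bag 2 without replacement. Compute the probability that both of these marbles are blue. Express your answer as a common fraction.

55/342

Condition on how many of the transferred marbles are blue (from Bag 1: 3 blue of 10; then Bag 2 has 19 total).
  0 blue: C(3,0)C(7,3)/C(10,3) = 7/24; then P = C(7,2)/C(19,2) = 7/57
  1 blue: C(3,1)C(7,2)/C(10,3) = 21/40; then P = C(8,2)/C(19,2) = 28/171
  2 blue: C(3,2)C(7,1)/C(10,3) = 7/40; then P = C(9,2)/C(19,2) = 4/19
  3 blue: C(3,3)C(7,0)/C(10,3) = 1/120; then P = C(10,2)/C(19,2) = 5/19
P(both blue) = 55/342 ≈ 0.1608.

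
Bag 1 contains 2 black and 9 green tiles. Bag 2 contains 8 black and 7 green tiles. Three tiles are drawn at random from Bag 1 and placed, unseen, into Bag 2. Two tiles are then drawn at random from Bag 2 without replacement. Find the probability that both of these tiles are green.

Condition on how many of the transferred tiles are green (from Bag 1: 9 green of 11; then Bag 2 has 18 total).
  1 green: C(9,1)C(2,2)/C(11,3) = 3/55; then P = C(8,2)/C(18,2) = 28/153
  2 green: C(9,2)C(2,1)/C(11,3) = 24/55; then P = C(9,2)/C(18,2) = 4/17
  3 green: C(9,3)C(2,0)/C(11,3) = 28/55; then P = C(10,2)/C(18,2) = 5/17
P(both green) = 736/2805 ≈ 0.2624.

736/2805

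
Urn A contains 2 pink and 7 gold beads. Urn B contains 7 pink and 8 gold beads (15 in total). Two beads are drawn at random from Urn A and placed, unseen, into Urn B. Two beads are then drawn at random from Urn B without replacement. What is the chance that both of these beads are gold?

Condition on how many of the transferred beads are gold (from Urn A: 7 gold of 9; then Urn B has 17 total).
  0 gold: C(7,0)C(2,2)/C(9,2) = 1/36; then P = C(8,2)/C(17,2) = 7/34
  1 gold: C(7,1)C(2,1)/C(9,2) = 7/18; then P = C(9,2)/C(17,2) = 9/34
  2 gold: C(7,2)C(2,0)/C(9,2) = 7/12; then P = C(10,2)/C(17,2) = 45/136
P(both gold) = 1477/4896 ≈ 0.3017.

1477/4896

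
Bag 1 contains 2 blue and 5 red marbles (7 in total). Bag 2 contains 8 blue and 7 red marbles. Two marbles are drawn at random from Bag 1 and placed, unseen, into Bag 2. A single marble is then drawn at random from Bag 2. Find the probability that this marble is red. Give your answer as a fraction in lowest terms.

59/119

Condition on how many of the transferred marbles are red (from Bag 1: 5 red of 7; then Bag 2 has 17 total).
  0 red: C(5,0)C(2,2)/C(7,2) = 1/21; then P = 7/17
  1 red: C(5,1)C(2,1)/C(7,2) = 10/21; then P = 8/17
  2 red: C(5,2)C(2,0)/C(7,2) = 10/21; then P = 9/17
P(red from Bag 2) = 59/119 ≈ 0.4958.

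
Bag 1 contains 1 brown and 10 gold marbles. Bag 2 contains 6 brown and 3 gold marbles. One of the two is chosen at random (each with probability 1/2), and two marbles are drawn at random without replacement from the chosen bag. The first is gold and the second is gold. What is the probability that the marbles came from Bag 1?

108/119

P(E | Bag 1) = 9/11; P(E | Bag 2) = 1/12.
P(E) = 1/2·9/11 + 1/2·1/12 = 119/264.
By Bayes' rule, P(Bag 1 | E) = 9/22 / 119/264 = 108/119 ≈ 0.9076.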